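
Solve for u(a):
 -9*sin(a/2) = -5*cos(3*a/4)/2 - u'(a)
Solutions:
 u(a) = C1 - 10*sin(3*a/4)/3 - 18*cos(a/2)


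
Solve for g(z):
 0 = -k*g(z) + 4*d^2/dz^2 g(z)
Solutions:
 g(z) = C1*exp(-sqrt(k)*z/2) + C2*exp(sqrt(k)*z/2)


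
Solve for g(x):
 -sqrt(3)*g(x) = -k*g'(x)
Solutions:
 g(x) = C1*exp(sqrt(3)*x/k)


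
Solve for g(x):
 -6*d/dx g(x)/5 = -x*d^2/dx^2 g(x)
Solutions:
 g(x) = C1 + C2*x^(11/5)


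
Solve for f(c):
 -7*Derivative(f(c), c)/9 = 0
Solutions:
 f(c) = C1


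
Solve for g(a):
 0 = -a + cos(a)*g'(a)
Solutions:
 g(a) = C1 + Integral(a/cos(a), a)


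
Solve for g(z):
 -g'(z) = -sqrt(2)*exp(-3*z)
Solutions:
 g(z) = C1 - sqrt(2)*exp(-3*z)/3


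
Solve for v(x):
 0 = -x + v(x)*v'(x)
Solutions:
 v(x) = -sqrt(C1 + x^2)
 v(x) = sqrt(C1 + x^2)


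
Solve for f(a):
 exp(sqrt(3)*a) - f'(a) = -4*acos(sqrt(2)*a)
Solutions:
 f(a) = C1 + 4*a*acos(sqrt(2)*a) - 2*sqrt(2)*sqrt(1 - 2*a^2) + sqrt(3)*exp(sqrt(3)*a)/3


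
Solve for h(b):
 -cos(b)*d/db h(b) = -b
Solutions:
 h(b) = C1 + Integral(b/cos(b), b)


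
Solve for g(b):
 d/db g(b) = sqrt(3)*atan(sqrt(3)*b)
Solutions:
 g(b) = C1 + sqrt(3)*(b*atan(sqrt(3)*b) - sqrt(3)*log(3*b^2 + 1)/6)


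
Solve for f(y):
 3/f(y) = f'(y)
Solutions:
 f(y) = -sqrt(C1 + 6*y)
 f(y) = sqrt(C1 + 6*y)


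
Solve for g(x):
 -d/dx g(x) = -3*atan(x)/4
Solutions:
 g(x) = C1 + 3*x*atan(x)/4 - 3*log(x^2 + 1)/8


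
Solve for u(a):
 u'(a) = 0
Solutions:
 u(a) = C1


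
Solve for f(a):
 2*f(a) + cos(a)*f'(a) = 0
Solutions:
 f(a) = C1*(sin(a) - 1)/(sin(a) + 1)


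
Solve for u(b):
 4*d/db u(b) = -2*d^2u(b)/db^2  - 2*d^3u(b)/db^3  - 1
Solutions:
 u(b) = C1 - b/4 + (C2*sin(sqrt(7)*b/2) + C3*cos(sqrt(7)*b/2))*exp(-b/2)


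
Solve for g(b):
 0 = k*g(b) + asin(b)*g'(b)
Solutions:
 g(b) = C1*exp(-k*Integral(1/asin(b), b))


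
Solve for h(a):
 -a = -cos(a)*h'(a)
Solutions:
 h(a) = C1 + Integral(a/cos(a), a)


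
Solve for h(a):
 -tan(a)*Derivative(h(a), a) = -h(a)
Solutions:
 h(a) = C1*sin(a)


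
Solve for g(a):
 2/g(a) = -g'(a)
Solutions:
 g(a) = -sqrt(C1 - 4*a)
 g(a) = sqrt(C1 - 4*a)


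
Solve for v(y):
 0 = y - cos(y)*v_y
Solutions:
 v(y) = C1 + Integral(y/cos(y), y)


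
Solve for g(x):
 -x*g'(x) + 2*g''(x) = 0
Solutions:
 g(x) = C1 + C2*erfi(x/2)


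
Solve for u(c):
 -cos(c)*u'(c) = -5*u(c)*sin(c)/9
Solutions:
 u(c) = C1/cos(c)^(5/9)


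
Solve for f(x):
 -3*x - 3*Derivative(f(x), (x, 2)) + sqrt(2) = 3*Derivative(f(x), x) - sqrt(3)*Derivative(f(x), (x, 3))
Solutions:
 f(x) = C1 + C2*exp(x*(sqrt(3) + sqrt(3 + 4*sqrt(3)))/2) + C3*exp(x*(-sqrt(3 + 4*sqrt(3)) + sqrt(3))/2) - x^2/2 + sqrt(2)*x/3 + x


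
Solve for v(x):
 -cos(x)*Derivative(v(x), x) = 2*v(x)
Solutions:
 v(x) = C1*(sin(x) - 1)/(sin(x) + 1)


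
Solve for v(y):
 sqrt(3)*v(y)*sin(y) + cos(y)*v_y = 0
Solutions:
 v(y) = C1*cos(y)^(sqrt(3))


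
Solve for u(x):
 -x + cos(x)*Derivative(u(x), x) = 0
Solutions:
 u(x) = C1 + Integral(x/cos(x), x)


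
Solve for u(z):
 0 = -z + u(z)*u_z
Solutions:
 u(z) = -sqrt(C1 + z^2)
 u(z) = sqrt(C1 + z^2)


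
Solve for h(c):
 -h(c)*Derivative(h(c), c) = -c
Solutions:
 h(c) = -sqrt(C1 + c^2)
 h(c) = sqrt(C1 + c^2)


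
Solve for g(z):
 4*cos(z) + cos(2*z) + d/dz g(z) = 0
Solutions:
 g(z) = C1 - 4*sin(z) - sin(2*z)/2


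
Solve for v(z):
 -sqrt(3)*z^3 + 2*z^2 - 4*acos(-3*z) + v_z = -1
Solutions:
 v(z) = C1 + sqrt(3)*z^4/4 - 2*z^3/3 + 4*z*acos(-3*z) - z + 4*sqrt(1 - 9*z^2)/3


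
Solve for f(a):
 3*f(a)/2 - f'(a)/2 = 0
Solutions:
 f(a) = C1*exp(3*a)


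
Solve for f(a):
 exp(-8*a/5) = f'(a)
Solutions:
 f(a) = C1 - 5*exp(-8*a/5)/8


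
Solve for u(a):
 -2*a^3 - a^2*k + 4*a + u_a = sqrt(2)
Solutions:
 u(a) = C1 + a^4/2 + a^3*k/3 - 2*a^2 + sqrt(2)*a


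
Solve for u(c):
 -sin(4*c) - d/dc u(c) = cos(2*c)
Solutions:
 u(c) = C1 - sin(2*c)/2 + cos(4*c)/4


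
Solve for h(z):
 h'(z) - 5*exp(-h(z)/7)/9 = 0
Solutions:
 h(z) = 7*log(C1 + 5*z/63)


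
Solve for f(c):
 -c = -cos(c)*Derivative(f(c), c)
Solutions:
 f(c) = C1 + Integral(c/cos(c), c)


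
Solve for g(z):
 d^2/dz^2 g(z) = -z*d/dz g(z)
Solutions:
 g(z) = C1 + C2*erf(sqrt(2)*z/2)


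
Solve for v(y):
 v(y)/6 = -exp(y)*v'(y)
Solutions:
 v(y) = C1*exp(exp(-y)/6)


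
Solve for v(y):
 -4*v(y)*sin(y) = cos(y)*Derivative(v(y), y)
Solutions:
 v(y) = C1*cos(y)^4


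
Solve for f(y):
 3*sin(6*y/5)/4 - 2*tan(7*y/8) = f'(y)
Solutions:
 f(y) = C1 + 16*log(cos(7*y/8))/7 - 5*cos(6*y/5)/8


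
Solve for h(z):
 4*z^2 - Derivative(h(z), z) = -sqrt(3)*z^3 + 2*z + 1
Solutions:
 h(z) = C1 + sqrt(3)*z^4/4 + 4*z^3/3 - z^2 - z


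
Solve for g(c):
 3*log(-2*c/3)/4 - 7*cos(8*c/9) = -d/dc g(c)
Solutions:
 g(c) = C1 - 3*c*log(-c)/4 - 3*c*log(2)/4 + 3*c/4 + 3*c*log(3)/4 + 63*sin(8*c/9)/8


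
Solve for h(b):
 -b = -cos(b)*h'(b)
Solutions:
 h(b) = C1 + Integral(b/cos(b), b)


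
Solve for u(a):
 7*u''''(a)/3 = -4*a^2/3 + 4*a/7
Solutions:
 u(a) = C1 + C2*a + C3*a^2 + C4*a^3 - a^6/630 + a^5/490


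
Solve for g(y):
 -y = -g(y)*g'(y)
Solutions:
 g(y) = -sqrt(C1 + y^2)
 g(y) = sqrt(C1 + y^2)


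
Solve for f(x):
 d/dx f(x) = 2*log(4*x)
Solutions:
 f(x) = C1 + 2*x*log(x) - 2*x + x*log(16)


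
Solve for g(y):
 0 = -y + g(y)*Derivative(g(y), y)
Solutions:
 g(y) = -sqrt(C1 + y^2)
 g(y) = sqrt(C1 + y^2)


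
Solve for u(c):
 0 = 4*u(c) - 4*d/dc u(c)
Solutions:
 u(c) = C1*exp(c)


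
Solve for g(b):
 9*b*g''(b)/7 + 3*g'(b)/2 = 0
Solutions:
 g(b) = C1 + C2/b^(1/6)


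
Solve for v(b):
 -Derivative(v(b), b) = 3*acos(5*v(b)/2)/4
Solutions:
 Integral(1/acos(5*_y/2), (_y, v(b))) = C1 - 3*b/4


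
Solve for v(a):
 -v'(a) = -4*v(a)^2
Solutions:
 v(a) = -1/(C1 + 4*a)


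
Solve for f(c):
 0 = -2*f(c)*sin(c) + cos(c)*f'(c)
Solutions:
 f(c) = C1/cos(c)^2


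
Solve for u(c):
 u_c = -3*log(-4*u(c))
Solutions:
 Integral(1/(log(-_y) + 2*log(2)), (_y, u(c)))/3 = C1 - c


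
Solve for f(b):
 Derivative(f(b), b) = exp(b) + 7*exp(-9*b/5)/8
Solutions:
 f(b) = C1 + exp(b) - 35*exp(-9*b/5)/72


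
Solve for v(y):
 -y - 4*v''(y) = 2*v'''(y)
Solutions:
 v(y) = C1 + C2*y + C3*exp(-2*y) - y^3/24 + y^2/16


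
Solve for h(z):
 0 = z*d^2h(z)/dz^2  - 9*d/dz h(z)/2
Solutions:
 h(z) = C1 + C2*z^(11/2)


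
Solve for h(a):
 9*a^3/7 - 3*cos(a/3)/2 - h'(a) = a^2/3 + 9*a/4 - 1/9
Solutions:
 h(a) = C1 + 9*a^4/28 - a^3/9 - 9*a^2/8 + a/9 - 9*sin(a/3)/2


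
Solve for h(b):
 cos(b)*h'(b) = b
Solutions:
 h(b) = C1 + Integral(b/cos(b), b)


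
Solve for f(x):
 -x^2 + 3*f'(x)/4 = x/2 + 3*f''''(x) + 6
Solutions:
 f(x) = C1 + C4*exp(2^(1/3)*x/2) + 4*x^3/9 + x^2/3 + 8*x + (C2*sin(2^(1/3)*sqrt(3)*x/4) + C3*cos(2^(1/3)*sqrt(3)*x/4))*exp(-2^(1/3)*x/4)


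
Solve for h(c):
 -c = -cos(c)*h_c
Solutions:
 h(c) = C1 + Integral(c/cos(c), c)


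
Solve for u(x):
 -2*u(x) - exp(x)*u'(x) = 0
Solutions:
 u(x) = C1*exp(2*exp(-x))


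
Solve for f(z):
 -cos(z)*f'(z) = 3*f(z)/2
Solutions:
 f(z) = C1*(sin(z) - 1)^(3/4)/(sin(z) + 1)^(3/4)


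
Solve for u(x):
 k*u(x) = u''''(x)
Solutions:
 u(x) = C1*exp(-k^(1/4)*x) + C2*exp(k^(1/4)*x) + C3*exp(-I*k^(1/4)*x) + C4*exp(I*k^(1/4)*x)


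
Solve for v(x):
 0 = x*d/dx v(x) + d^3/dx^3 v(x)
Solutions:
 v(x) = C1 + Integral(C2*airyai(-x) + C3*airybi(-x), x)


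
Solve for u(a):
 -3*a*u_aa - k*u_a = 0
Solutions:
 u(a) = C1 + a^(1 - re(k)/3)*(C2*sin(log(a)*Abs(im(k))/3) + C3*cos(log(a)*im(k)/3))


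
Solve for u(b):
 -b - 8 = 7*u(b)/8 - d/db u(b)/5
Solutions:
 u(b) = C1*exp(35*b/8) - 8*b/7 - 2304/245


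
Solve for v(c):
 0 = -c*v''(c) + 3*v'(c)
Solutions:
 v(c) = C1 + C2*c^4


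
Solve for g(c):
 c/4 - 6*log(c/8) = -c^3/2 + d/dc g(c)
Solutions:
 g(c) = C1 + c^4/8 + c^2/8 - 6*c*log(c) + 6*c + 18*c*log(2)


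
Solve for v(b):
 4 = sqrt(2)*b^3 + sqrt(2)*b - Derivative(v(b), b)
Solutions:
 v(b) = C1 + sqrt(2)*b^4/4 + sqrt(2)*b^2/2 - 4*b


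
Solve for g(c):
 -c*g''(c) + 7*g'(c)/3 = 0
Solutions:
 g(c) = C1 + C2*c^(10/3)


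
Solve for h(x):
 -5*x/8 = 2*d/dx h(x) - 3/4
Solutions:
 h(x) = C1 - 5*x^2/32 + 3*x/8


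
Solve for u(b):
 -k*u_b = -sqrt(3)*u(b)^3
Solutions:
 u(b) = -sqrt(2)*sqrt(-k/(C1*k + sqrt(3)*b))/2
 u(b) = sqrt(2)*sqrt(-k/(C1*k + sqrt(3)*b))/2


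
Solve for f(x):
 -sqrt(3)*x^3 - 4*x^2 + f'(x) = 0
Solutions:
 f(x) = C1 + sqrt(3)*x^4/4 + 4*x^3/3


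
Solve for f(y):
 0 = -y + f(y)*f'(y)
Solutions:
 f(y) = -sqrt(C1 + y^2)
 f(y) = sqrt(C1 + y^2)


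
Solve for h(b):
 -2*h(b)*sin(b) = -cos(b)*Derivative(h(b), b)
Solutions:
 h(b) = C1/cos(b)^2


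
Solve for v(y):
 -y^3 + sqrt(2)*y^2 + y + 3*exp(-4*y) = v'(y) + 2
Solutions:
 v(y) = C1 - y^4/4 + sqrt(2)*y^3/3 + y^2/2 - 2*y - 3*exp(-4*y)/4


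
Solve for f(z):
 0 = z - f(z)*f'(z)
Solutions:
 f(z) = -sqrt(C1 + z^2)
 f(z) = sqrt(C1 + z^2)


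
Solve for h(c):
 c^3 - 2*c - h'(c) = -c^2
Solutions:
 h(c) = C1 + c^4/4 + c^3/3 - c^2


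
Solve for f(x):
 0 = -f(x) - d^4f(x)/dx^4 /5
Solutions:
 f(x) = (C1*sin(sqrt(2)*5^(1/4)*x/2) + C2*cos(sqrt(2)*5^(1/4)*x/2))*exp(-sqrt(2)*5^(1/4)*x/2) + (C3*sin(sqrt(2)*5^(1/4)*x/2) + C4*cos(sqrt(2)*5^(1/4)*x/2))*exp(sqrt(2)*5^(1/4)*x/2)


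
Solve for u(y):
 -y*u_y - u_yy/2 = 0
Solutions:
 u(y) = C1 + C2*erf(y)


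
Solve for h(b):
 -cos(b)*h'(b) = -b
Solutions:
 h(b) = C1 + Integral(b/cos(b), b)


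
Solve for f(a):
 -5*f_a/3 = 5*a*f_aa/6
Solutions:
 f(a) = C1 + C2/a


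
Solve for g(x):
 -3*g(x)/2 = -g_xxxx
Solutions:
 g(x) = C1*exp(-2^(3/4)*3^(1/4)*x/2) + C2*exp(2^(3/4)*3^(1/4)*x/2) + C3*sin(2^(3/4)*3^(1/4)*x/2) + C4*cos(2^(3/4)*3^(1/4)*x/2)


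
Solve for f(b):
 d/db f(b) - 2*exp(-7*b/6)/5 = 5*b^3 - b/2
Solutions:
 f(b) = C1 + 5*b^4/4 - b^2/4 - 12*exp(-7*b/6)/35


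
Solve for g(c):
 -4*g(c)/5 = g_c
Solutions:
 g(c) = C1*exp(-4*c/5)


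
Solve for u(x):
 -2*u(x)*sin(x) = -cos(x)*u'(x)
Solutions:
 u(x) = C1/cos(x)^2


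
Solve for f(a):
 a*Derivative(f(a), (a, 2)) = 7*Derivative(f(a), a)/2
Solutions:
 f(a) = C1 + C2*a^(9/2)


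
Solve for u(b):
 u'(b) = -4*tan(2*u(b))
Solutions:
 u(b) = -asin(C1*exp(-8*b))/2 + pi/2
 u(b) = asin(C1*exp(-8*b))/2


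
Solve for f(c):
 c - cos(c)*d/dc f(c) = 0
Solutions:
 f(c) = C1 + Integral(c/cos(c), c)


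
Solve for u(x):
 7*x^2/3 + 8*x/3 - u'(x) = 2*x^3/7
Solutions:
 u(x) = C1 - x^4/14 + 7*x^3/9 + 4*x^2/3


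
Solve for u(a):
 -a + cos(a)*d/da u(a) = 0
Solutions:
 u(a) = C1 + Integral(a/cos(a), a)


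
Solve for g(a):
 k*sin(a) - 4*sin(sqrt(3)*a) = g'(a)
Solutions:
 g(a) = C1 - k*cos(a) + 4*sqrt(3)*cos(sqrt(3)*a)/3


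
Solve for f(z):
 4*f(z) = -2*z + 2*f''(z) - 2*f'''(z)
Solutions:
 f(z) = C3*exp(-z) - z/2 + (C1*sin(z) + C2*cos(z))*exp(z)


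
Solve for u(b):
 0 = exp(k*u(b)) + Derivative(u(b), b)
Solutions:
 u(b) = Piecewise((log(1/(C1*k + b*k))/k, Ne(k, 0)), (nan, True))
 u(b) = Piecewise((C1 - b, Eq(k, 0)), (nan, True))


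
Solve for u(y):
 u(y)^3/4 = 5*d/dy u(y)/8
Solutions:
 u(y) = -sqrt(10)*sqrt(-1/(C1 + 2*y))/2
 u(y) = sqrt(10)*sqrt(-1/(C1 + 2*y))/2


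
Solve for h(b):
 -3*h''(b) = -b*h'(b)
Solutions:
 h(b) = C1 + C2*erfi(sqrt(6)*b/6)


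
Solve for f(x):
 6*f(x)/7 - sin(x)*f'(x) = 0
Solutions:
 f(x) = C1*(cos(x) - 1)^(3/7)/(cos(x) + 1)^(3/7)


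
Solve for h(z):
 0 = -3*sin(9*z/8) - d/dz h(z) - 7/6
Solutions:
 h(z) = C1 - 7*z/6 + 8*cos(9*z/8)/3


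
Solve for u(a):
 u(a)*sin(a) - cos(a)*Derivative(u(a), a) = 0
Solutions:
 u(a) = C1/cos(a)


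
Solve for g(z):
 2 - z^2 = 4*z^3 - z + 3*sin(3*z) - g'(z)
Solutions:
 g(z) = C1 + z^4 + z^3/3 - z^2/2 - 2*z - cos(3*z)


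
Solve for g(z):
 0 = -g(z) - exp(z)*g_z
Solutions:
 g(z) = C1*exp(exp(-z))


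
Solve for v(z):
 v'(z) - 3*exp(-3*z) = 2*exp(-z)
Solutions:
 v(z) = C1 - 2*exp(-z) - exp(-3*z)


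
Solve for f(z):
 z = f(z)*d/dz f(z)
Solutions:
 f(z) = -sqrt(C1 + z^2)
 f(z) = sqrt(C1 + z^2)


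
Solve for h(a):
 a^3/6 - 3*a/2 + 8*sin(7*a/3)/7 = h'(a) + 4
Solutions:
 h(a) = C1 + a^4/24 - 3*a^2/4 - 4*a - 24*cos(7*a/3)/49


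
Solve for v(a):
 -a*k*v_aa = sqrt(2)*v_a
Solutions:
 v(a) = C1 + a^(((re(k) - sqrt(2))*re(k) + im(k)^2)/(re(k)^2 + im(k)^2))*(C2*sin(sqrt(2)*log(a)*Abs(im(k))/(re(k)^2 + im(k)^2)) + C3*cos(sqrt(2)*log(a)*im(k)/(re(k)^2 + im(k)^2)))


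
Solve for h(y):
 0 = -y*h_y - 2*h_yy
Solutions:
 h(y) = C1 + C2*erf(y/2)


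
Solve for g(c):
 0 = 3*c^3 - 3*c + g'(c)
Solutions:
 g(c) = C1 - 3*c^4/4 + 3*c^2/2


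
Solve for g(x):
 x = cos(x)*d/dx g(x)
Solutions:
 g(x) = C1 + Integral(x/cos(x), x)


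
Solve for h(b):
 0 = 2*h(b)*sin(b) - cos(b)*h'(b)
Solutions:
 h(b) = C1/cos(b)^2


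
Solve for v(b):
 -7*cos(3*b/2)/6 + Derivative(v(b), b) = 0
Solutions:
 v(b) = C1 + 7*sin(3*b/2)/9


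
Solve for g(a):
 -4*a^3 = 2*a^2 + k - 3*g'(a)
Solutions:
 g(a) = C1 + a^4/3 + 2*a^3/9 + a*k/3


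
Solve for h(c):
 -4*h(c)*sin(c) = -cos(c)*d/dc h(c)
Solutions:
 h(c) = C1/cos(c)^4


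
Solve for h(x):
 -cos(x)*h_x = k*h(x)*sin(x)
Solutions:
 h(x) = C1*exp(k*log(cos(x)))


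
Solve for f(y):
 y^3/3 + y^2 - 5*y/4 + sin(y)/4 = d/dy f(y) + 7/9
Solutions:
 f(y) = C1 + y^4/12 + y^3/3 - 5*y^2/8 - 7*y/9 - cos(y)/4


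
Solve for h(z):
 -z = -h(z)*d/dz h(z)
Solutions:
 h(z) = -sqrt(C1 + z^2)
 h(z) = sqrt(C1 + z^2)


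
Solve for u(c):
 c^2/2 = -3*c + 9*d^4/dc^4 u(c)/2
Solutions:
 u(c) = C1 + C2*c + C3*c^2 + C4*c^3 + c^6/3240 + c^5/180


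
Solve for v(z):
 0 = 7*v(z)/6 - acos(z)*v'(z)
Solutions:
 v(z) = C1*exp(7*Integral(1/acos(z), z)/6)


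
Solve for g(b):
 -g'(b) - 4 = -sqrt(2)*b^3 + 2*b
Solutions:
 g(b) = C1 + sqrt(2)*b^4/4 - b^2 - 4*b


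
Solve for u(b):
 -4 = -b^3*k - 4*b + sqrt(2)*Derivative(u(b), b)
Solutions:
 u(b) = C1 + sqrt(2)*b^4*k/8 + sqrt(2)*b^2 - 2*sqrt(2)*b


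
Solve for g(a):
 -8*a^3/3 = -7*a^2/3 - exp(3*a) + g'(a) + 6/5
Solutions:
 g(a) = C1 - 2*a^4/3 + 7*a^3/9 - 6*a/5 + exp(3*a)/3


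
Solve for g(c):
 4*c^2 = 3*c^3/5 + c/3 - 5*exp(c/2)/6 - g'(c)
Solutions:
 g(c) = C1 + 3*c^4/20 - 4*c^3/3 + c^2/6 - 5*exp(c/2)/3


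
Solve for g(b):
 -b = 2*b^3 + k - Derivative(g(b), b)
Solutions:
 g(b) = C1 + b^4/2 + b^2/2 + b*k


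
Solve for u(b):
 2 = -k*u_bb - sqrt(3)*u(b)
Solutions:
 u(b) = C1*exp(-3^(1/4)*b*sqrt(-1/k)) + C2*exp(3^(1/4)*b*sqrt(-1/k)) - 2*sqrt(3)/3


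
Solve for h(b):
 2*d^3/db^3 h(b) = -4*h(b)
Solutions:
 h(b) = C3*exp(-2^(1/3)*b) + (C1*sin(2^(1/3)*sqrt(3)*b/2) + C2*cos(2^(1/3)*sqrt(3)*b/2))*exp(2^(1/3)*b/2)


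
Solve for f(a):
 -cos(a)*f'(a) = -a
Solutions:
 f(a) = C1 + Integral(a/cos(a), a)


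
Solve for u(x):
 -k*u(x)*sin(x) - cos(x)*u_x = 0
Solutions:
 u(x) = C1*exp(k*log(cos(x)))


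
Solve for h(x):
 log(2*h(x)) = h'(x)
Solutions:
 -Integral(1/(log(_y) + log(2)), (_y, h(x))) = C1 - x


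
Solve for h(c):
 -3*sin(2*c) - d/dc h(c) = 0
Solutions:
 h(c) = C1 + 3*cos(2*c)/2


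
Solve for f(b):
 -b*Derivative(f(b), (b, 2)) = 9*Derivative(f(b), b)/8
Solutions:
 f(b) = C1 + C2/b^(1/8)


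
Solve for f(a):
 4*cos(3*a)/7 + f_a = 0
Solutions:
 f(a) = C1 - 4*sin(3*a)/21


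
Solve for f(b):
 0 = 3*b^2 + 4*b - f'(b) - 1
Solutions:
 f(b) = C1 + b^3 + 2*b^2 - b


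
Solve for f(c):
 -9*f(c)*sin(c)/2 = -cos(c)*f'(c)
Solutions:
 f(c) = C1/cos(c)^(9/2)


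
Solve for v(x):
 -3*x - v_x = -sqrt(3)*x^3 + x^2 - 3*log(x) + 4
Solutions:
 v(x) = C1 + sqrt(3)*x^4/4 - x^3/3 - 3*x^2/2 + 3*x*log(x) - 7*x


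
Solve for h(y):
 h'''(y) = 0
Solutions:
 h(y) = C1 + C2*y + C3*y^2


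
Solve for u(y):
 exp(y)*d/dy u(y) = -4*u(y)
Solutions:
 u(y) = C1*exp(4*exp(-y))


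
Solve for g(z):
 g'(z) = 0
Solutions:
 g(z) = C1


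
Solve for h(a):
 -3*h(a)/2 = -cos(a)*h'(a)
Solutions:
 h(a) = C1*(sin(a) + 1)^(3/4)/(sin(a) - 1)^(3/4)


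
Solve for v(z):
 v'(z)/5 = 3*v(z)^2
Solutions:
 v(z) = -1/(C1 + 15*z)


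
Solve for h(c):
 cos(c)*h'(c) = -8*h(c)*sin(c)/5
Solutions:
 h(c) = C1*cos(c)^(8/5)


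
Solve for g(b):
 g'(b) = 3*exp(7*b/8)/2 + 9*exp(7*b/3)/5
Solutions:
 g(b) = C1 + 12*exp(7*b/8)/7 + 27*exp(7*b/3)/35


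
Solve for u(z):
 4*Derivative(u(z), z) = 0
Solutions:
 u(z) = C1


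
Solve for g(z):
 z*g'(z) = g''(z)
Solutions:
 g(z) = C1 + C2*erfi(sqrt(2)*z/2)


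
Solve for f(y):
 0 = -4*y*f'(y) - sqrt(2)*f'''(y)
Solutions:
 f(y) = C1 + Integral(C2*airyai(-sqrt(2)*y) + C3*airybi(-sqrt(2)*y), y)


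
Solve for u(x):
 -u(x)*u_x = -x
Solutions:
 u(x) = -sqrt(C1 + x^2)
 u(x) = sqrt(C1 + x^2)


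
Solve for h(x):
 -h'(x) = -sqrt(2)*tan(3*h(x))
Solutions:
 h(x) = -asin(C1*exp(3*sqrt(2)*x))/3 + pi/3
 h(x) = asin(C1*exp(3*sqrt(2)*x))/3


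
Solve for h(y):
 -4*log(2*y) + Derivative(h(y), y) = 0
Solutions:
 h(y) = C1 + 4*y*log(y) - 4*y + y*log(16)


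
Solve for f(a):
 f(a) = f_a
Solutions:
 f(a) = C1*exp(a)


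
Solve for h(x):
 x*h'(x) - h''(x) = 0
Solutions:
 h(x) = C1 + C2*erfi(sqrt(2)*x/2)


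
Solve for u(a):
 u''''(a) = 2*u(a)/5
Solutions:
 u(a) = C1*exp(-2^(1/4)*5^(3/4)*a/5) + C2*exp(2^(1/4)*5^(3/4)*a/5) + C3*sin(2^(1/4)*5^(3/4)*a/5) + C4*cos(2^(1/4)*5^(3/4)*a/5)


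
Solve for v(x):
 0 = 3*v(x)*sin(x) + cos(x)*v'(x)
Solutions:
 v(x) = C1*cos(x)^3


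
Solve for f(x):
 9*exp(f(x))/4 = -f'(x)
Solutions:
 f(x) = log(1/(C1 + 9*x)) + 2*log(2)


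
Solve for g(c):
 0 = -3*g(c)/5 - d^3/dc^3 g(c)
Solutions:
 g(c) = C3*exp(-3^(1/3)*5^(2/3)*c/5) + (C1*sin(3^(5/6)*5^(2/3)*c/10) + C2*cos(3^(5/6)*5^(2/3)*c/10))*exp(3^(1/3)*5^(2/3)*c/10)


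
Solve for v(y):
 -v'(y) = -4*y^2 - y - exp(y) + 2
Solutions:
 v(y) = C1 + 4*y^3/3 + y^2/2 - 2*y + exp(y)


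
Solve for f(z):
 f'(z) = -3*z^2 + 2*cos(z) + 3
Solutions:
 f(z) = C1 - z^3 + 3*z + 2*sin(z)


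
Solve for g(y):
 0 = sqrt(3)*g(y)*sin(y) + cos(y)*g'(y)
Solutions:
 g(y) = C1*cos(y)^(sqrt(3))


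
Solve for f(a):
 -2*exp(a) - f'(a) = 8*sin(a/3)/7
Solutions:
 f(a) = C1 - 2*exp(a) + 24*cos(a/3)/7


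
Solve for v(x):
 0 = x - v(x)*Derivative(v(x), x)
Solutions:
 v(x) = -sqrt(C1 + x^2)
 v(x) = sqrt(C1 + x^2)


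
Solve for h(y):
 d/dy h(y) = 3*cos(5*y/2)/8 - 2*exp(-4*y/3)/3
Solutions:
 h(y) = C1 + 3*sin(5*y/2)/20 + exp(-4*y/3)/2


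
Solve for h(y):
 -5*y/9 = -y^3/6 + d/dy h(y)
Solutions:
 h(y) = C1 + y^4/24 - 5*y^2/18


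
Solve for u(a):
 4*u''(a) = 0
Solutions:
 u(a) = C1 + C2*a


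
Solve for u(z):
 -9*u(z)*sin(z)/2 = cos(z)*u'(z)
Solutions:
 u(z) = C1*cos(z)^(9/2)


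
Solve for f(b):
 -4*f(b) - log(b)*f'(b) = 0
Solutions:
 f(b) = C1*exp(-4*li(b))


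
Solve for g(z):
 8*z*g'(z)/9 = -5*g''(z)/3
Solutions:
 g(z) = C1 + C2*erf(2*sqrt(15)*z/15)


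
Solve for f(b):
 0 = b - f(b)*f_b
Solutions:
 f(b) = -sqrt(C1 + b^2)
 f(b) = sqrt(C1 + b^2)


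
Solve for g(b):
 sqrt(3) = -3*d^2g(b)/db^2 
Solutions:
 g(b) = C1 + C2*b - sqrt(3)*b^2/6


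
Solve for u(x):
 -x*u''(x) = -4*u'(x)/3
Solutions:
 u(x) = C1 + C2*x^(7/3)


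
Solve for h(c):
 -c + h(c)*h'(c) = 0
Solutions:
 h(c) = -sqrt(C1 + c^2)
 h(c) = sqrt(C1 + c^2)


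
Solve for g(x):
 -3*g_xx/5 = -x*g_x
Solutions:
 g(x) = C1 + C2*erfi(sqrt(30)*x/6)


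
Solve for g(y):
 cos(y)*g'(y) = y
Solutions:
 g(y) = C1 + Integral(y/cos(y), y)


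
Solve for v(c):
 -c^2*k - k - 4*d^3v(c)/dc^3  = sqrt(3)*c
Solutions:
 v(c) = C1 + C2*c + C3*c^2 - c^5*k/240 - sqrt(3)*c^4/96 - c^3*k/24


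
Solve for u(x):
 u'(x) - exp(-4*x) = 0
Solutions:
 u(x) = C1 - exp(-4*x)/4


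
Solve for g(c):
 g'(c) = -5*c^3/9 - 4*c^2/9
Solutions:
 g(c) = C1 - 5*c^4/36 - 4*c^3/27


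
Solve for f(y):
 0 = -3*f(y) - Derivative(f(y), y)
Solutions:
 f(y) = C1*exp(-3*y)


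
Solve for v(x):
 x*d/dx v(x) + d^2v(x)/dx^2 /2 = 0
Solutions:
 v(x) = C1 + C2*erf(x)


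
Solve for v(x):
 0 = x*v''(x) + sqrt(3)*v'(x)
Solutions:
 v(x) = C1 + C2*x^(1 - sqrt(3))


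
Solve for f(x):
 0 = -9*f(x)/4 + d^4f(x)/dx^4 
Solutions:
 f(x) = C1*exp(-sqrt(6)*x/2) + C2*exp(sqrt(6)*x/2) + C3*sin(sqrt(6)*x/2) + C4*cos(sqrt(6)*x/2)


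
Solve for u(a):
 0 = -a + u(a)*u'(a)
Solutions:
 u(a) = -sqrt(C1 + a^2)
 u(a) = sqrt(C1 + a^2)


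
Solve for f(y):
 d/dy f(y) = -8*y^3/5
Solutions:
 f(y) = C1 - 2*y^4/5


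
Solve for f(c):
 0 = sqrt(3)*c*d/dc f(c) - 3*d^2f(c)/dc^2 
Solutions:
 f(c) = C1 + C2*erfi(sqrt(2)*3^(3/4)*c/6)


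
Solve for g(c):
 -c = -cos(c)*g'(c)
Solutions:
 g(c) = C1 + Integral(c/cos(c), c)


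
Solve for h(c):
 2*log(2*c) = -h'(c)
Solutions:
 h(c) = C1 - 2*c*log(c) - c*log(4) + 2*c


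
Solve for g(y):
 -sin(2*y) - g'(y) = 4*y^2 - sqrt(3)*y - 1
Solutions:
 g(y) = C1 - 4*y^3/3 + sqrt(3)*y^2/2 + y + cos(2*y)/2


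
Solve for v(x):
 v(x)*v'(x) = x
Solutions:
 v(x) = -sqrt(C1 + x^2)
 v(x) = sqrt(C1 + x^2)


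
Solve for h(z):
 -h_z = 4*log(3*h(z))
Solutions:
 Integral(1/(log(_y) + log(3)), (_y, h(z)))/4 = C1 - z


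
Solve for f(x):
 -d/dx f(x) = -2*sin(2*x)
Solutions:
 f(x) = C1 - cos(2*x)


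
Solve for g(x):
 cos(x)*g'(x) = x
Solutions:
 g(x) = C1 + Integral(x/cos(x), x)


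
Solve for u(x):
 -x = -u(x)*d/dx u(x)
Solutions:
 u(x) = -sqrt(C1 + x^2)
 u(x) = sqrt(C1 + x^2)


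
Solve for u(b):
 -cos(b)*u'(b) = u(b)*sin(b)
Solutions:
 u(b) = C1*cos(b)


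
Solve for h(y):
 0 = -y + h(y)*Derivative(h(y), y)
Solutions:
 h(y) = -sqrt(C1 + y^2)
 h(y) = sqrt(C1 + y^2)


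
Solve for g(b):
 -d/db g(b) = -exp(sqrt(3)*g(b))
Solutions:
 g(b) = sqrt(3)*(2*log(-1/(C1 + b)) - log(3))/6


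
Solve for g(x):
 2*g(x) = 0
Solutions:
 g(x) = 0


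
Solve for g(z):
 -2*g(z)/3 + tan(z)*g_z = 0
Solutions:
 g(z) = C1*sin(z)^(2/3)


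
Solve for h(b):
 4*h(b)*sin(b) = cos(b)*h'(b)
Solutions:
 h(b) = C1/cos(b)^4


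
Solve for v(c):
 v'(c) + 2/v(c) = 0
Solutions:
 v(c) = -sqrt(C1 - 4*c)
 v(c) = sqrt(C1 - 4*c)


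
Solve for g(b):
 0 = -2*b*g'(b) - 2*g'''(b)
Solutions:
 g(b) = C1 + Integral(C2*airyai(-b) + C3*airybi(-b), b)


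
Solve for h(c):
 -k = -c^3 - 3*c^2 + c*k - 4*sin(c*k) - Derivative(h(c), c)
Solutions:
 h(c) = C1 - c^4/4 - c^3 + c^2*k/2 + c*k + 4*cos(c*k)/k


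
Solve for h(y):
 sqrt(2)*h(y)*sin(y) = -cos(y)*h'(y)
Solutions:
 h(y) = C1*cos(y)^(sqrt(2))


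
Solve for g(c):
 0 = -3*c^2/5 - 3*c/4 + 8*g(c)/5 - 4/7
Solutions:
 g(c) = 3*c^2/8 + 15*c/32 + 5/14


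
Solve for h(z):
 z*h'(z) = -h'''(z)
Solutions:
 h(z) = C1 + Integral(C2*airyai(-z) + C3*airybi(-z), z)


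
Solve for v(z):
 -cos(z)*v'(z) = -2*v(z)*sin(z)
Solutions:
 v(z) = C1/cos(z)^2


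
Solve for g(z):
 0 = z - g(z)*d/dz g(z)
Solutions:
 g(z) = -sqrt(C1 + z^2)
 g(z) = sqrt(C1 + z^2)


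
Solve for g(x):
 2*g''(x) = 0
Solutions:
 g(x) = C1 + C2*x


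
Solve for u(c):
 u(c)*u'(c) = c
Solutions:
 u(c) = -sqrt(C1 + c^2)
 u(c) = sqrt(C1 + c^2)


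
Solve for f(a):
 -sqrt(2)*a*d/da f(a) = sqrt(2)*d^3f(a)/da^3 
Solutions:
 f(a) = C1 + Integral(C2*airyai(-a) + C3*airybi(-a), a)


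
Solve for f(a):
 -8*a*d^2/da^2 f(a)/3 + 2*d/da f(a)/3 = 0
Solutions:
 f(a) = C1 + C2*a^(5/4)


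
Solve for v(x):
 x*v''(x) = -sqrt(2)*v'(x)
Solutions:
 v(x) = C1 + C2*x^(1 - sqrt(2))


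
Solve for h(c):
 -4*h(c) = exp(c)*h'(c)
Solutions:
 h(c) = C1*exp(4*exp(-c))


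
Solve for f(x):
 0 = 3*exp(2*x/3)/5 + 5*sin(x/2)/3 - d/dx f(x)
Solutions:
 f(x) = C1 + 9*exp(2*x/3)/10 - 10*cos(x/2)/3


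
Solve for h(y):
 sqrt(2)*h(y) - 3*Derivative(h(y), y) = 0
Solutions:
 h(y) = C1*exp(sqrt(2)*y/3)


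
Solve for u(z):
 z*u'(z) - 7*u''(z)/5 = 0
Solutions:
 u(z) = C1 + C2*erfi(sqrt(70)*z/14)


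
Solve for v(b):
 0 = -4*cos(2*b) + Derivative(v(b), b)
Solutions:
 v(b) = C1 + 2*sin(2*b)


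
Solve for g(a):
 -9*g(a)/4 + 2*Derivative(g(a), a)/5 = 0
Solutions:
 g(a) = C1*exp(45*a/8)


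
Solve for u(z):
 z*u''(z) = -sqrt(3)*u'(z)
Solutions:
 u(z) = C1 + C2*z^(1 - sqrt(3))


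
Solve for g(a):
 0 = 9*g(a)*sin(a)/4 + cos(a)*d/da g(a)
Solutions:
 g(a) = C1*cos(a)^(9/4)


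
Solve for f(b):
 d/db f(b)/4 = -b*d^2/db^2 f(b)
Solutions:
 f(b) = C1 + C2*b^(3/4)


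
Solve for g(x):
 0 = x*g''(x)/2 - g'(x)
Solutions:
 g(x) = C1 + C2*x^3


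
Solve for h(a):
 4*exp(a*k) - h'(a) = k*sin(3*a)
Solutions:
 h(a) = C1 + k*cos(3*a)/3 + 4*exp(a*k)/k


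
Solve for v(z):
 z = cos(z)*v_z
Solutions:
 v(z) = C1 + Integral(z/cos(z), z)


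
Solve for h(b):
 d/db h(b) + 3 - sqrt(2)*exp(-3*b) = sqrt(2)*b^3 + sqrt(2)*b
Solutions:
 h(b) = C1 + sqrt(2)*b^4/4 + sqrt(2)*b^2/2 - 3*b - sqrt(2)*exp(-3*b)/3


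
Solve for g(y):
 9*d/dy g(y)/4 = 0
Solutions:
 g(y) = C1


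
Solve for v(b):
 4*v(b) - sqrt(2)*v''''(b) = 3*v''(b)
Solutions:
 v(b) = C1*exp(-2^(1/4)*b*sqrt(-3 + sqrt(9 + 16*sqrt(2)))/2) + C2*exp(2^(1/4)*b*sqrt(-3 + sqrt(9 + 16*sqrt(2)))/2) + C3*sin(2^(1/4)*b*sqrt(3 + sqrt(9 + 16*sqrt(2)))/2) + C4*cosh(2^(1/4)*b*sqrt(-sqrt(9 + 16*sqrt(2)) - 3)/2)


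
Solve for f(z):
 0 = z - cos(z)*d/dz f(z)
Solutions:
 f(z) = C1 + Integral(z/cos(z), z)


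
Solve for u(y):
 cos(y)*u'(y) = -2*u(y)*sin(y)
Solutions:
 u(y) = C1*cos(y)^2


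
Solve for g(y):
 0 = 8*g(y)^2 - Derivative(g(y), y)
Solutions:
 g(y) = -1/(C1 + 8*y)


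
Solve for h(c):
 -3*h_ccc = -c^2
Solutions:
 h(c) = C1 + C2*c + C3*c^2 + c^5/180


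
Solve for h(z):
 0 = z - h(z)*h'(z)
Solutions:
 h(z) = -sqrt(C1 + z^2)
 h(z) = sqrt(C1 + z^2)


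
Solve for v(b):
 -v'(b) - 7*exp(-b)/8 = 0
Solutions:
 v(b) = C1 + 7*exp(-b)/8


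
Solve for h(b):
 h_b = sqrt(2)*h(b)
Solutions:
 h(b) = C1*exp(sqrt(2)*b)


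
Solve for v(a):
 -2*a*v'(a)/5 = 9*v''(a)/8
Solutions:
 v(a) = C1 + C2*erf(2*sqrt(10)*a/15)


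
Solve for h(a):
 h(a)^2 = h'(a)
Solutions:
 h(a) = -1/(C1 + a)


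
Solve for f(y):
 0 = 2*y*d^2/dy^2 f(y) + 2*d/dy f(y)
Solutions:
 f(y) = C1 + C2*log(y)


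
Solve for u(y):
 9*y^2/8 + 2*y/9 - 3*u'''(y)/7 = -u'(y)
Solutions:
 u(y) = C1 + C2*exp(-sqrt(21)*y/3) + C3*exp(sqrt(21)*y/3) - 3*y^3/8 - y^2/9 - 27*y/28


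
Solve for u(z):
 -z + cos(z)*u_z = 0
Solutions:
 u(z) = C1 + Integral(z/cos(z), z)


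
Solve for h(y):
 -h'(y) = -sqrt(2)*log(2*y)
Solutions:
 h(y) = C1 + sqrt(2)*y*log(y) - sqrt(2)*y + sqrt(2)*y*log(2)


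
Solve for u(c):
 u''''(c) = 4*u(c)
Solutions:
 u(c) = C1*exp(-sqrt(2)*c) + C2*exp(sqrt(2)*c) + C3*sin(sqrt(2)*c) + C4*cos(sqrt(2)*c)


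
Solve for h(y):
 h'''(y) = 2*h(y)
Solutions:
 h(y) = C3*exp(2^(1/3)*y) + (C1*sin(2^(1/3)*sqrt(3)*y/2) + C2*cos(2^(1/3)*sqrt(3)*y/2))*exp(-2^(1/3)*y/2)


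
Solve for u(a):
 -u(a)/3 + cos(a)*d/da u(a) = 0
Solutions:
 u(a) = C1*(sin(a) + 1)^(1/6)/(sin(a) - 1)^(1/6)


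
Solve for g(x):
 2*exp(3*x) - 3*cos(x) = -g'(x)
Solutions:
 g(x) = C1 - 2*exp(3*x)/3 + 3*sin(x)


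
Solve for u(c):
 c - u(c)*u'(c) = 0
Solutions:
 u(c) = -sqrt(C1 + c^2)
 u(c) = sqrt(C1 + c^2)


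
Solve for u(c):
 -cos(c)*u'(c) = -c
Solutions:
 u(c) = C1 + Integral(c/cos(c), c)


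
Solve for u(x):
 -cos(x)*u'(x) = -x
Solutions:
 u(x) = C1 + Integral(x/cos(x), x)


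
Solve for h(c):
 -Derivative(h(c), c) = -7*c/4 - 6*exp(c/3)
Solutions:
 h(c) = C1 + 7*c^2/8 + 18*exp(c/3)


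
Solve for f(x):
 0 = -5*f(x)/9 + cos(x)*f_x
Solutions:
 f(x) = C1*(sin(x) + 1)^(5/18)/(sin(x) - 1)^(5/18)


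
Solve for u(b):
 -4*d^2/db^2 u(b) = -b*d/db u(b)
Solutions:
 u(b) = C1 + C2*erfi(sqrt(2)*b/4)


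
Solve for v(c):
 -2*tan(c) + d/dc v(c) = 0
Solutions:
 v(c) = C1 - 2*log(cos(c))


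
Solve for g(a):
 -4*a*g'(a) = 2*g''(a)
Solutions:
 g(a) = C1 + C2*erf(a)


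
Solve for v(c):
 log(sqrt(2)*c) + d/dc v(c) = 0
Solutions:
 v(c) = C1 - c*log(c) - c*log(2)/2 + c


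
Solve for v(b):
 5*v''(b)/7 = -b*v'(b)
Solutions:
 v(b) = C1 + C2*erf(sqrt(70)*b/10)


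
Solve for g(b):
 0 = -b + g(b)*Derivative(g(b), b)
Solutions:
 g(b) = -sqrt(C1 + b^2)
 g(b) = sqrt(C1 + b^2)


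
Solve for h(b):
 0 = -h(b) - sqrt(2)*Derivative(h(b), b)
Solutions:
 h(b) = C1*exp(-sqrt(2)*b/2)


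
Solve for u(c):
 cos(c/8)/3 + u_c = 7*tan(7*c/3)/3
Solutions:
 u(c) = C1 - log(cos(7*c/3)) - 8*sin(c/8)/3


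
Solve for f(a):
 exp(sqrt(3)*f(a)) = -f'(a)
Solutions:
 f(a) = sqrt(3)*(2*log(1/(C1 + a)) - log(3))/6


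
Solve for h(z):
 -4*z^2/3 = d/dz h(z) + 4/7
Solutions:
 h(z) = C1 - 4*z^3/9 - 4*z/7


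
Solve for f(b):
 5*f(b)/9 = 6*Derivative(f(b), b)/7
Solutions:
 f(b) = C1*exp(35*b/54)


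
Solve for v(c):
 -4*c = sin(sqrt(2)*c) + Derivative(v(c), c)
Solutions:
 v(c) = C1 - 2*c^2 + sqrt(2)*cos(sqrt(2)*c)/2


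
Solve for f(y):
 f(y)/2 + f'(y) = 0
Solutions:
 f(y) = C1*exp(-y/2)


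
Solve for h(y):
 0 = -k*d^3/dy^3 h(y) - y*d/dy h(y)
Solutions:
 h(y) = C1 + Integral(C2*airyai(y*(-1/k)^(1/3)) + C3*airybi(y*(-1/k)^(1/3)), y)


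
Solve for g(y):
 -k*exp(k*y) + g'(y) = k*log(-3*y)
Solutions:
 g(y) = C1 + k*y*log(-y) + k*y*(-1 + log(3)) + exp(k*y)


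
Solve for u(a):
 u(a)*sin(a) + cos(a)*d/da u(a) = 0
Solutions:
 u(a) = C1*cos(a)


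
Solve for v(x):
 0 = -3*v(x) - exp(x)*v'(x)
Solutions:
 v(x) = C1*exp(3*exp(-x))


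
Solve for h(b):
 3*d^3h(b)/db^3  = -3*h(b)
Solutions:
 h(b) = C3*exp(-b) + (C1*sin(sqrt(3)*b/2) + C2*cos(sqrt(3)*b/2))*exp(b/2)


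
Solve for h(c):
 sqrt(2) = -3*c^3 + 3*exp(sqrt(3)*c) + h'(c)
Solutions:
 h(c) = C1 + 3*c^4/4 + sqrt(2)*c - sqrt(3)*exp(sqrt(3)*c)


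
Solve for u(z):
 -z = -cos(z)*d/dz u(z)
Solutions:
 u(z) = C1 + Integral(z/cos(z), z)


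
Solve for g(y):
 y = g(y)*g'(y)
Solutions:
 g(y) = -sqrt(C1 + y^2)
 g(y) = sqrt(C1 + y^2)


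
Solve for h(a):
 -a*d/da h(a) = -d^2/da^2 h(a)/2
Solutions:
 h(a) = C1 + C2*erfi(a)


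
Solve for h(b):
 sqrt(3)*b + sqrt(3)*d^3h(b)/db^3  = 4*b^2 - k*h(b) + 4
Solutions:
 h(b) = C1*exp(3^(5/6)*b*(-k)^(1/3)/3) + C2*exp(b*(-k)^(1/3)*(-3^(5/6) + 3*3^(1/3)*I)/6) + C3*exp(-b*(-k)^(1/3)*(3^(5/6) + 3*3^(1/3)*I)/6) + 4*b^2/k - sqrt(3)*b/k + 4/k


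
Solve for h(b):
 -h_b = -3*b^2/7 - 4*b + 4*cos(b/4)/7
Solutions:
 h(b) = C1 + b^3/7 + 2*b^2 - 16*sin(b/4)/7


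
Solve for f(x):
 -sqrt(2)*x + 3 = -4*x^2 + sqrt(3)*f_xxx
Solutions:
 f(x) = C1 + C2*x + C3*x^2 + sqrt(3)*x^5/45 - sqrt(6)*x^4/72 + sqrt(3)*x^3/6


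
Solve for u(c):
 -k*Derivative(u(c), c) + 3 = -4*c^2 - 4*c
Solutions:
 u(c) = C1 + 4*c^3/(3*k) + 2*c^2/k + 3*c/k


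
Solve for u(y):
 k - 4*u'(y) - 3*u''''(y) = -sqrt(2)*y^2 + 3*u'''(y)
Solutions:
 u(y) = C1 + C2*exp(y*(-2 + (6*sqrt(10) + 19)^(-1/3) + (6*sqrt(10) + 19)^(1/3))/6)*sin(sqrt(3)*y*(-(6*sqrt(10) + 19)^(1/3) + (6*sqrt(10) + 19)^(-1/3))/6) + C3*exp(y*(-2 + (6*sqrt(10) + 19)^(-1/3) + (6*sqrt(10) + 19)^(1/3))/6)*cos(sqrt(3)*y*(-(6*sqrt(10) + 19)^(1/3) + (6*sqrt(10) + 19)^(-1/3))/6) + C4*exp(-y*((6*sqrt(10) + 19)^(-1/3) + 1 + (6*sqrt(10) + 19)^(1/3))/3) + k*y/4 + sqrt(2)*y^3/12 - 3*sqrt(2)*y/8


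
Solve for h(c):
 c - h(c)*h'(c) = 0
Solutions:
 h(c) = -sqrt(C1 + c^2)
 h(c) = sqrt(C1 + c^2)


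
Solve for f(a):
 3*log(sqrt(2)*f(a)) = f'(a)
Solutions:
 -2*Integral(1/(2*log(_y) + log(2)), (_y, f(a)))/3 = C1 - a


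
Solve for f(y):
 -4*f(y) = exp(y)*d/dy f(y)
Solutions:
 f(y) = C1*exp(4*exp(-y))


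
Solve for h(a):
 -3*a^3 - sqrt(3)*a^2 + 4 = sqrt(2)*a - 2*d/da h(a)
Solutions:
 h(a) = C1 + 3*a^4/8 + sqrt(3)*a^3/6 + sqrt(2)*a^2/4 - 2*a


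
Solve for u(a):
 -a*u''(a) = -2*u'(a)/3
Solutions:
 u(a) = C1 + C2*a^(5/3)


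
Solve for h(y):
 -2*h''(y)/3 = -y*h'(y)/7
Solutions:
 h(y) = C1 + C2*erfi(sqrt(21)*y/14)


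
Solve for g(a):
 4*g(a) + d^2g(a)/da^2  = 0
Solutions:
 g(a) = C1*sin(2*a) + C2*cos(2*a)


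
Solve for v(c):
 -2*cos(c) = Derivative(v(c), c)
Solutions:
 v(c) = C1 - 2*sin(c)


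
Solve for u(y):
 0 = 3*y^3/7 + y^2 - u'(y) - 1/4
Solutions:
 u(y) = C1 + 3*y^4/28 + y^3/3 - y/4


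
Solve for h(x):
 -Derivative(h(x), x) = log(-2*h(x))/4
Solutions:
 4*Integral(1/(log(-_y) + log(2)), (_y, h(x))) = C1 - x


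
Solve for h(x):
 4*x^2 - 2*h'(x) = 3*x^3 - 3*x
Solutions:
 h(x) = C1 - 3*x^4/8 + 2*x^3/3 + 3*x^2/4


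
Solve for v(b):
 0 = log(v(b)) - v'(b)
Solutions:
 li(v(b)) = C1 + b


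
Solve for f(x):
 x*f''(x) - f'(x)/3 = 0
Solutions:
 f(x) = C1 + C2*x^(4/3)


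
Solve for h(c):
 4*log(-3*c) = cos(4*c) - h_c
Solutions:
 h(c) = C1 - 4*c*log(-c) - 4*c*log(3) + 4*c + sin(4*c)/4


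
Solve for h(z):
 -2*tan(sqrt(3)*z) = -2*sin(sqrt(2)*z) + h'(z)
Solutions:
 h(z) = C1 + 2*sqrt(3)*log(cos(sqrt(3)*z))/3 - sqrt(2)*cos(sqrt(2)*z)


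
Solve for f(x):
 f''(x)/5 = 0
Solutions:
 f(x) = C1 + C2*x


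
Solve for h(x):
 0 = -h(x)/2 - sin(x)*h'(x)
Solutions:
 h(x) = C1*(cos(x) + 1)^(1/4)/(cos(x) - 1)^(1/4)


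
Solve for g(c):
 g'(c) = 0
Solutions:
 g(c) = C1


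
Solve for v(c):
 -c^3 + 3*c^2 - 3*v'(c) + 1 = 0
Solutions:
 v(c) = C1 - c^4/12 + c^3/3 + c/3


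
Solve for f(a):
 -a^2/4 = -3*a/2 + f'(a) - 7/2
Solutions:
 f(a) = C1 - a^3/12 + 3*a^2/4 + 7*a/2


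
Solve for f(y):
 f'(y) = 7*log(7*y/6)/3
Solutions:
 f(y) = C1 + 7*y*log(y)/3 - 7*y*log(6)/3 - 7*y/3 + 7*y*log(7)/3


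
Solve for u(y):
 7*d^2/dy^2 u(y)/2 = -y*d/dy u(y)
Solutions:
 u(y) = C1 + C2*erf(sqrt(7)*y/7)


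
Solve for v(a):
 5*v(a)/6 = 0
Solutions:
 v(a) = 0


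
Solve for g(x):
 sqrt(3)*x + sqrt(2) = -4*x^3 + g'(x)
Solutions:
 g(x) = C1 + x^4 + sqrt(3)*x^2/2 + sqrt(2)*x


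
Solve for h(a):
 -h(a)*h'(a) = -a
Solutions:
 h(a) = -sqrt(C1 + a^2)
 h(a) = sqrt(C1 + a^2)


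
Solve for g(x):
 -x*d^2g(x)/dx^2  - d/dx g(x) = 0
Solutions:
 g(x) = C1 + C2*log(x)


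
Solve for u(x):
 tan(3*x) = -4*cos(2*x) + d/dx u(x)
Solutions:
 u(x) = C1 - log(cos(3*x))/3 + 2*sin(2*x)


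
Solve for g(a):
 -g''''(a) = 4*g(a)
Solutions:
 g(a) = (C1*sin(a) + C2*cos(a))*exp(-a) + (C3*sin(a) + C4*cos(a))*exp(a)


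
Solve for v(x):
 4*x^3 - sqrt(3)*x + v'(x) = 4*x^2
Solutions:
 v(x) = C1 - x^4 + 4*x^3/3 + sqrt(3)*x^2/2


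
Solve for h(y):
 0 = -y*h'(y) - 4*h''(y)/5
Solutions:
 h(y) = C1 + C2*erf(sqrt(10)*y/4)


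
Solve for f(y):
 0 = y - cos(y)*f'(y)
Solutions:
 f(y) = C1 + Integral(y/cos(y), y)


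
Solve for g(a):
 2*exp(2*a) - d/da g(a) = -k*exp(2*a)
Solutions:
 g(a) = C1 + k*exp(2*a)/2 + exp(2*a)


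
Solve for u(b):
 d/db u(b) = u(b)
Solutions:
 u(b) = C1*exp(b)


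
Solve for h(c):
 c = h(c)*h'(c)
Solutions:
 h(c) = -sqrt(C1 + c^2)
 h(c) = sqrt(C1 + c^2)


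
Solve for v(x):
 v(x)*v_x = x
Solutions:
 v(x) = -sqrt(C1 + x^2)
 v(x) = sqrt(C1 + x^2)


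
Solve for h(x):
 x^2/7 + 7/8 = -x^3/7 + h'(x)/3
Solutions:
 h(x) = C1 + 3*x^4/28 + x^3/7 + 21*x/8


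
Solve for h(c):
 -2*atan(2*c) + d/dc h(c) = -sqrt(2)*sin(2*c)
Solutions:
 h(c) = C1 + 2*c*atan(2*c) - log(4*c^2 + 1)/2 + sqrt(2)*cos(2*c)/2


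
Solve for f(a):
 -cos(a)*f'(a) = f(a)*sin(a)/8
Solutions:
 f(a) = C1*cos(a)^(1/8)


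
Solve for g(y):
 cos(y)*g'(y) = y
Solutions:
 g(y) = C1 + Integral(y/cos(y), y)


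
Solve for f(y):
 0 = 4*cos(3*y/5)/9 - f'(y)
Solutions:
 f(y) = C1 + 20*sin(3*y/5)/27


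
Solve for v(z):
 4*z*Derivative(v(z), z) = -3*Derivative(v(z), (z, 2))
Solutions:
 v(z) = C1 + C2*erf(sqrt(6)*z/3)


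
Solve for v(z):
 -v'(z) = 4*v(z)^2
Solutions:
 v(z) = 1/(C1 + 4*z)


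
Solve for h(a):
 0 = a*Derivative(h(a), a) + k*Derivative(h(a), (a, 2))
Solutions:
 h(a) = C1 + C2*sqrt(k)*erf(sqrt(2)*a*sqrt(1/k)/2)


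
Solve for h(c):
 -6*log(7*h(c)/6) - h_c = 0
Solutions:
 -Integral(1/(-log(_y) - log(7) + log(6)), (_y, h(c)))/6 = C1 - c


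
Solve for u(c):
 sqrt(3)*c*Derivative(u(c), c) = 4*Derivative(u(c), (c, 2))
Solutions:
 u(c) = C1 + C2*erfi(sqrt(2)*3^(1/4)*c/4)


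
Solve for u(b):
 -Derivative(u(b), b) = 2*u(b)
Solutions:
 u(b) = C1*exp(-2*b)


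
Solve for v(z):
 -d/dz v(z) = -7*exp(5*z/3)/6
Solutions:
 v(z) = C1 + 7*exp(5*z/3)/10


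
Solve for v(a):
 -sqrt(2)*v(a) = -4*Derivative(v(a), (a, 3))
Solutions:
 v(a) = C3*exp(sqrt(2)*a/2) + (C1*sin(sqrt(6)*a/4) + C2*cos(sqrt(6)*a/4))*exp(-sqrt(2)*a/4)


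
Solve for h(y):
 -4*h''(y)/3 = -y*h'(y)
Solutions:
 h(y) = C1 + C2*erfi(sqrt(6)*y/4)


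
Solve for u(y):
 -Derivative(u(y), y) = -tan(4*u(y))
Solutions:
 u(y) = -asin(C1*exp(4*y))/4 + pi/4
 u(y) = asin(C1*exp(4*y))/4


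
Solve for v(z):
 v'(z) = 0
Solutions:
 v(z) = C1


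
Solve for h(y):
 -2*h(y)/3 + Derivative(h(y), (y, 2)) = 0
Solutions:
 h(y) = C1*exp(-sqrt(6)*y/3) + C2*exp(sqrt(6)*y/3)


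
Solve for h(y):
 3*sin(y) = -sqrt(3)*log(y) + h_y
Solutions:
 h(y) = C1 + sqrt(3)*y*(log(y) - 1) - 3*cos(y)


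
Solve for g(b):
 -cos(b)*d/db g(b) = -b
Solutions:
 g(b) = C1 + Integral(b/cos(b), b)


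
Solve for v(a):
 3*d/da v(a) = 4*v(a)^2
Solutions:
 v(a) = -3/(C1 + 4*a)


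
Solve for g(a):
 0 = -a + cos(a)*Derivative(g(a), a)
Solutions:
 g(a) = C1 + Integral(a/cos(a), a)


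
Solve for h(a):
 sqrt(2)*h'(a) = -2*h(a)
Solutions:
 h(a) = C1*exp(-sqrt(2)*a)


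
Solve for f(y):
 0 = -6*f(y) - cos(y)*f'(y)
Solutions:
 f(y) = C1*(sin(y)^3 - 3*sin(y)^2 + 3*sin(y) - 1)/(sin(y)^3 + 3*sin(y)^2 + 3*sin(y) + 1)


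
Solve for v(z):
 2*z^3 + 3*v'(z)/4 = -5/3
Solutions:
 v(z) = C1 - 2*z^4/3 - 20*z/9


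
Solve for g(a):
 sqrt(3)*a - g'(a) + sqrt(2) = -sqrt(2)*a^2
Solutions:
 g(a) = C1 + sqrt(2)*a^3/3 + sqrt(3)*a^2/2 + sqrt(2)*a


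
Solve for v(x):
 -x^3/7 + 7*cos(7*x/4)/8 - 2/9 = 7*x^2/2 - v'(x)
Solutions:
 v(x) = C1 + x^4/28 + 7*x^3/6 + 2*x/9 - sin(7*x/4)/2


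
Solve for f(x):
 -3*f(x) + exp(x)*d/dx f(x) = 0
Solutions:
 f(x) = C1*exp(-3*exp(-x))


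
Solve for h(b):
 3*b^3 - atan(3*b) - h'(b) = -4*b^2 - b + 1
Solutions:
 h(b) = C1 + 3*b^4/4 + 4*b^3/3 + b^2/2 - b*atan(3*b) - b + log(9*b^2 + 1)/6


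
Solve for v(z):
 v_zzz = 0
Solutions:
 v(z) = C1 + C2*z + C3*z^2


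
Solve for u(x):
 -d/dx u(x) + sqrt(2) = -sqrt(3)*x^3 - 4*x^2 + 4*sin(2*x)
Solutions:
 u(x) = C1 + sqrt(3)*x^4/4 + 4*x^3/3 + sqrt(2)*x + 2*cos(2*x)


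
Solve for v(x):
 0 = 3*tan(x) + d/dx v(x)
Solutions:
 v(x) = C1 + 3*log(cos(x))


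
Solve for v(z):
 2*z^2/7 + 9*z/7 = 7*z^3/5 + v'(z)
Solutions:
 v(z) = C1 - 7*z^4/20 + 2*z^3/21 + 9*z^2/14


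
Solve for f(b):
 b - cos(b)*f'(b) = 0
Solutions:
 f(b) = C1 + Integral(b/cos(b), b)


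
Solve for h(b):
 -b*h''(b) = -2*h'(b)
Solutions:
 h(b) = C1 + C2*b^3


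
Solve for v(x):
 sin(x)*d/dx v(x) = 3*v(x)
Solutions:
 v(x) = C1*(cos(x) - 1)^(3/2)/(cos(x) + 1)^(3/2)


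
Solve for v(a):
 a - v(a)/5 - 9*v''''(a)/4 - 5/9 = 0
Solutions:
 v(a) = 5*a + (C1*sin(sqrt(3)*5^(3/4)*a/15) + C2*cos(sqrt(3)*5^(3/4)*a/15))*exp(-sqrt(3)*5^(3/4)*a/15) + (C3*sin(sqrt(3)*5^(3/4)*a/15) + C4*cos(sqrt(3)*5^(3/4)*a/15))*exp(sqrt(3)*5^(3/4)*a/15) - 25/9
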